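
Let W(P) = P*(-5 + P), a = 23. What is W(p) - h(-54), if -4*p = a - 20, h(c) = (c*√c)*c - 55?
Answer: 949/16 - 8748*I*√6 ≈ 59.313 - 21428.0*I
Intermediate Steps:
h(c) = -55 + c^(5/2) (h(c) = c^(3/2)*c - 55 = c^(5/2) - 55 = -55 + c^(5/2))
p = -¾ (p = -(23 - 20)/4 = -¼*3 = -¾ ≈ -0.75000)
W(p) - h(-54) = -3*(-5 - ¾)/4 - (-55 + (-54)^(5/2)) = -¾*(-23/4) - (-55 + 8748*I*√6) = 69/16 + (55 - 8748*I*√6) = 949/16 - 8748*I*√6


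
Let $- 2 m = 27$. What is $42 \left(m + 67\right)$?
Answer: $2247$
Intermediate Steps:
$m = - \frac{27}{2}$ ($m = \left(- \frac{1}{2}\right) 27 = - \frac{27}{2} \approx -13.5$)
$42 \left(m + 67\right) = 42 \left(- \frac{27}{2} + 67\right) = 42 \cdot \frac{107}{2} = 2247$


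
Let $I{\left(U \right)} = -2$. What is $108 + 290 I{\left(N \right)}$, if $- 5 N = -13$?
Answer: $-472$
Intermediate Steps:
$N = \frac{13}{5}$ ($N = \left(- \frac{1}{5}\right) \left(-13\right) = \frac{13}{5} \approx 2.6$)
$108 + 290 I{\left(N \right)} = 108 + 290 \left(-2\right) = 108 - 580 = -472$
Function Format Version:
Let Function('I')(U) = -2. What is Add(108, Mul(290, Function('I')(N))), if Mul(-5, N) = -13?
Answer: -472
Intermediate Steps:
N = Rational(13, 5) (N = Mul(Rational(-1, 5), -13) = Rational(13, 5) ≈ 2.6000)
Add(108, Mul(290, Function('I')(N))) = Add(108, Mul(290, -2)) = Add(108, -580) = -472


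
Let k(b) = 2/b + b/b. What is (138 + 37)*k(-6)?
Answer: 350/3 ≈ 116.67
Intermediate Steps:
k(b) = 1 + 2/b (k(b) = 2/b + 1 = 1 + 2/b)
(138 + 37)*k(-6) = (138 + 37)*((2 - 6)/(-6)) = 175*(-⅙*(-4)) = 175*(⅔) = 350/3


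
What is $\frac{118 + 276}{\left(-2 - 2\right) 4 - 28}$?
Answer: $- \frac{197}{22} \approx -8.9545$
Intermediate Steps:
$\frac{118 + 276}{\left(-2 - 2\right) 4 - 28} = \frac{394}{\left(-4\right) 4 - 28} = \frac{394}{-16 - 28} = \frac{394}{-44} = 394 \left(- \frac{1}{44}\right) = - \frac{197}{22}$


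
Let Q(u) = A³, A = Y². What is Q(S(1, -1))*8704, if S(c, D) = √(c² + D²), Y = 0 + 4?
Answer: 35651584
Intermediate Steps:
Y = 4
S(c, D) = √(D² + c²)
A = 16 (A = 4² = 16)
Q(u) = 4096 (Q(u) = 16³ = 4096)
Q(S(1, -1))*8704 = 4096*8704 = 35651584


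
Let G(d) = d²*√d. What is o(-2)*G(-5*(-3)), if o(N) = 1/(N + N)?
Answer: -225*√15/4 ≈ -217.86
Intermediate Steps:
G(d) = d^(5/2)
o(N) = 1/(2*N)
o(-2)*G(-5*(-3)) = ((½)/(-2))*(-5*(-3))^(5/2) = ((½)*(-½))*15^(5/2) = -225*√15/4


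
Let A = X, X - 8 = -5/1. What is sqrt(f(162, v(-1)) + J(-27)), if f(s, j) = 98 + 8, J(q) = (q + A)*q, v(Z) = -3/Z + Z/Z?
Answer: sqrt(754) ≈ 27.459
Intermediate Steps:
v(Z) = 1 - 3/Z (v(Z) = -3/Z + 1 = 1 - 3/Z)
X = 3 (X = 8 - 5/1 = 8 - 5*1 = 8 - 5 = 3)
A = 3
J(q) = q*(3 + q) (J(q) = (q + 3)*q = (3 + q)*q = q*(3 + q))
f(s, j) = 106
sqrt(f(162, v(-1)) + J(-27)) = sqrt(106 - 27*(3 - 27)) = sqrt(106 - 27*(-24)) = sqrt(106 + 648) = sqrt(754)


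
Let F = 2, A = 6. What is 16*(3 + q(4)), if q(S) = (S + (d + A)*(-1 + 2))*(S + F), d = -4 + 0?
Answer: 624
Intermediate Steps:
d = -4
q(S) = (2 + S)² (q(S) = (S + (-4 + 6)*(-1 + 2))*(S + 2) = (S + 2*1)*(2 + S) = (S + 2)*(2 + S) = (2 + S)*(2 + S) = (2 + S)²)
16*(3 + q(4)) = 16*(3 + (4 + 4² + 4*4)) = 16*(3 + (4 + 16 + 16)) = 16*(3 + 36) = 16*39 = 624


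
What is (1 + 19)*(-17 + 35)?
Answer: 360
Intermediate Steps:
(1 + 19)*(-17 + 35) = 20*18 = 360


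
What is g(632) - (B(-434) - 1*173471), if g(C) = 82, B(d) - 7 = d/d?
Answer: 173545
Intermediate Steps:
B(d) = 8 (B(d) = 7 + d/d = 7 + 1 = 8)
g(632) - (B(-434) - 1*173471) = 82 - (8 - 1*173471) = 82 - (8 - 173471) = 82 - 1*(-173463) = 82 + 173463 = 173545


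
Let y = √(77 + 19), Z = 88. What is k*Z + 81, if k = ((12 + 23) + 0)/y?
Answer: 81 + 385*√6/3 ≈ 395.35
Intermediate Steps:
y = 4*√6 (y = √96 = 4*√6 ≈ 9.7980)
k = 35*√6/24 (k = ((12 + 23) + 0)/((4*√6)) = (35 + 0)*(√6/24) = 35*(√6/24) = 35*√6/24 ≈ 3.5722)
k*Z + 81 = (35*√6/24)*88 + 81 = 385*√6/3 + 81 = 81 + 385*√6/3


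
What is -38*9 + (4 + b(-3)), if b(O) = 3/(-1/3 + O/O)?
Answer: -667/2 ≈ -333.50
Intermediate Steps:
b(O) = 9/2 (b(O) = 3/(-1*⅓ + 1) = 3/(-⅓ + 1) = 3/(⅔) = 3*(3/2) = 9/2)
-38*9 + (4 + b(-3)) = -38*9 + (4 + 9/2) = -342 + 17/2 = -667/2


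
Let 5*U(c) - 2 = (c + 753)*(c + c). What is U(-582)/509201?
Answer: -199042/2546005 ≈ -0.078178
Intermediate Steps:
U(c) = ⅖ + 2*c*(753 + c)/5 (U(c) = ⅖ + ((c + 753)*(c + c))/5 = ⅖ + ((753 + c)*(2*c))/5 = ⅖ + (2*c*(753 + c))/5 = ⅖ + 2*c*(753 + c)/5)
U(-582)/509201 = (⅖ + (⅖)*(-582)² + (1506/5)*(-582))/509201 = (⅖ + (⅖)*338724 - 876492/5)*(1/509201) = (⅖ + 677448/5 - 876492/5)*(1/509201) = -199042/5*1/509201 = -199042/2546005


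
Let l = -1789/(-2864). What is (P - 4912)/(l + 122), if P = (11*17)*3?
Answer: -12461264/351197 ≈ -35.482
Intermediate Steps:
P = 561 (P = 187*3 = 561)
l = 1789/2864 (l = -1789*(-1/2864) = 1789/2864 ≈ 0.62465)
(P - 4912)/(l + 122) = (561 - 4912)/(1789/2864 + 122) = -4351/351197/2864 = -4351*2864/351197 = -12461264/351197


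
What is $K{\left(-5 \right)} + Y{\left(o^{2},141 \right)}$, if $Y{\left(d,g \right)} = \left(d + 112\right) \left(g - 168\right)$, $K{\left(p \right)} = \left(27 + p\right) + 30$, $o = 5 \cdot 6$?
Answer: $-27272$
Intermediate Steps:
$o = 30$
$K{\left(p \right)} = 57 + p$
$Y{\left(d,g \right)} = \left(-168 + g\right) \left(112 + d\right)$ ($Y{\left(d,g \right)} = \left(112 + d\right) \left(-168 + g\right) = \left(-168 + g\right) \left(112 + d\right)$)
$K{\left(-5 \right)} + Y{\left(o^{2},141 \right)} = \left(57 - 5\right) + \left(-18816 - 168 \cdot 30^{2} + 112 \cdot 141 + 30^{2} \cdot 141\right) = 52 + \left(-18816 - 151200 + 15792 + 900 \cdot 141\right) = 52 + \left(-18816 - 151200 + 15792 + 126900\right) = 52 - 27324 = -27272$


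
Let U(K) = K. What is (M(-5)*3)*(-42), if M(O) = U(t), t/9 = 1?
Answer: -1134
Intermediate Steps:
t = 9 (t = 9*1 = 9)
M(O) = 9
(M(-5)*3)*(-42) = (9*3)*(-42) = 27*(-42) = -1134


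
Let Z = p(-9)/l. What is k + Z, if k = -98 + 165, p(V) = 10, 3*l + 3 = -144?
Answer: 3273/49 ≈ 66.796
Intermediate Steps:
l = -49 (l = -1 + (⅓)*(-144) = -1 - 48 = -49)
k = 67
Z = -10/49 (Z = 10/(-49) = 10*(-1/49) = -10/49 ≈ -0.20408)
k + Z = 67 - 10/49 = 3273/49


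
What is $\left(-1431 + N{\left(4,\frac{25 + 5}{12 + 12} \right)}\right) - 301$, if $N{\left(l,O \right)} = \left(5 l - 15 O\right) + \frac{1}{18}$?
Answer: $- \frac{62305}{36} \approx -1730.7$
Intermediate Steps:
$N{\left(l,O \right)} = \frac{1}{18} - 15 O + 5 l$ ($N{\left(l,O \right)} = \left(- 15 O + 5 l\right) + \frac{1}{18} = \frac{1}{18} - 15 O + 5 l$)
$\left(-1431 + N{\left(4,\frac{25 + 5}{12 + 12} \right)}\right) - 301 = \left(-1431 + \left(\frac{1}{18} - 15 \frac{25 + 5}{12 + 12} + 5 \cdot 4\right)\right) - 301 = \left(-1431 + \left(\frac{1}{18} - 15 \cdot \frac{30}{24} + 20\right)\right) - 301 = \left(-1431 + \left(\frac{1}{18} - 15 \cdot 30 \cdot \frac{1}{24} + 20\right)\right) - 301 = \left(-1431 + \left(\frac{1}{18} - \frac{75}{4} + 20\right)\right) - 301 = \left(-1431 + \frac{47}{36}\right) - 301 = - \frac{51469}{36} - 301 = - \frac{62305}{36}$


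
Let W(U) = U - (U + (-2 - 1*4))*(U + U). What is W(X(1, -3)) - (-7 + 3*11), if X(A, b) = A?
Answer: -15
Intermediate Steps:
W(U) = U - 2*U*(-6 + U) (W(U) = U - (U + (-2 - 4))*2*U = U - (U - 6)*2*U = U - (-6 + U)*2*U = U - 2*U*(-6 + U))
W(X(1, -3)) - (-7 + 3*11) = 1*(13 - 2*1) - (-7 + 3*11) = 1*(13 - 2) - (-7 + 33) = 1*11 - 1*26 = 11 - 26 = -15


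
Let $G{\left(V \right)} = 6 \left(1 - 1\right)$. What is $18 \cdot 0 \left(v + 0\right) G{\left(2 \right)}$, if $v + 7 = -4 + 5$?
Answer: $0$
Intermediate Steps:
$v = -6$ ($v = -7 + \left(-4 + 5\right) = -7 + 1 = -6$)
$G{\left(V \right)} = 0$ ($G{\left(V \right)} = 6 \cdot 0 = 0$)
$18 \cdot 0 \left(v + 0\right) G{\left(2 \right)} = 18 \cdot 0 \left(-6 + 0\right) 0 = 18 \cdot 0 \left(-6\right) 0 = 18 \cdot 0 \cdot 0 = 0 \cdot 0 = 0$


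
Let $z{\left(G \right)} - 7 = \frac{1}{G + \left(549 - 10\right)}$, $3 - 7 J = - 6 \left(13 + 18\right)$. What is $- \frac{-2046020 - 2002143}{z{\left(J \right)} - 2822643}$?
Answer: $- \frac{2291260258}{1597611975} \approx -1.4342$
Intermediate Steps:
$J = 27$ ($J = \frac{3}{7} - \frac{\left(-6\right) \left(13 + 18\right)}{7} = \frac{3}{7} - \frac{\left(-6\right) 31}{7} = \frac{3}{7} - - \frac{186}{7} = \frac{3}{7} + \frac{186}{7} = 27$)
$z{\left(G \right)} = 7 + \frac{1}{539 + G}$ ($z{\left(G \right)} = 7 + \frac{1}{G + \left(549 - 10\right)} = 7 + \frac{1}{G + 539} = 7 + \frac{1}{539 + G}$)
$- \frac{-2046020 - 2002143}{z{\left(J \right)} - 2822643} = - \frac{-2046020 - 2002143}{\frac{3774 + 7 \cdot 27}{539 + 27} - 2822643} = - \frac{-4048163}{\frac{3774 + 189}{566} - 2822643} = - \frac{-4048163}{\frac{1}{566} \cdot 3963 - 2822643} = - \frac{-4048163}{\frac{3963}{566} - 2822643} = - \frac{-4048163}{- \frac{1597611975}{566}} = - \frac{\left(-4048163\right) \left(-566\right)}{1597611975} = \left(-1\right) \frac{2291260258}{1597611975} = - \frac{2291260258}{1597611975}$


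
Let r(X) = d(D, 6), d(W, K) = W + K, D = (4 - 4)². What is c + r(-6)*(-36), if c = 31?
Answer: -185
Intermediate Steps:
D = 0 (D = 0² = 0)
d(W, K) = K + W
r(X) = 6 (r(X) = 6 + 0 = 6)
c + r(-6)*(-36) = 31 + 6*(-36) = 31 - 216 = -185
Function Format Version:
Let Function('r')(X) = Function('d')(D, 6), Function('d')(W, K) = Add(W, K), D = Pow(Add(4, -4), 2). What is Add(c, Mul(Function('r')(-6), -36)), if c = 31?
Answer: -185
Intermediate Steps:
D = 0 (D = Pow(0, 2) = 0)
Function('d')(W, K) = Add(K, W)
Function('r')(X) = 6 (Function('r')(X) = Add(6, 0) = 6)
Add(c, Mul(Function('r')(-6), -36)) = Add(31, Mul(6, -36)) = Add(31, -216) = -185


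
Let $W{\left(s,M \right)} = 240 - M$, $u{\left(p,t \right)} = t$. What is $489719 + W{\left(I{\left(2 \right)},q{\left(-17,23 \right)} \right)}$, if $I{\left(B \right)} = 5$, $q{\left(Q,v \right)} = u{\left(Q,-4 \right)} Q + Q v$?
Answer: $490282$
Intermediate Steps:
$q{\left(Q,v \right)} = - 4 Q + Q v$
$489719 + W{\left(I{\left(2 \right)},q{\left(-17,23 \right)} \right)} = 489719 - \left(-240 - 17 \left(-4 + 23\right)\right) = 489719 - \left(-240 - 323\right) = 489719 + \left(240 - -323\right) = 489719 + \left(240 + 323\right) = 489719 + 563 = 490282$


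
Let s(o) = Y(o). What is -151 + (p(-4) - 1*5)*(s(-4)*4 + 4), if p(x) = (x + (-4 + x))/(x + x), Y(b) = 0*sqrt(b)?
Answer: -165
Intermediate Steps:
Y(b) = 0
s(o) = 0
p(x) = (-4 + 2*x)/(2*x) (p(x) = (-4 + 2*x)/((2*x)) = (-4 + 2*x)*(1/(2*x)) = (-4 + 2*x)/(2*x))
-151 + (p(-4) - 1*5)*(s(-4)*4 + 4) = -151 + ((-2 - 4)/(-4) - 1*5)*(0*4 + 4) = -151 + (-1/4*(-6) - 5)*(0 + 4) = -151 + (3/2 - 5)*4 = -151 - 7/2*4 = -151 - 14 = -165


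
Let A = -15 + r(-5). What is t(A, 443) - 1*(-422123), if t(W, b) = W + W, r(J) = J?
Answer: 422083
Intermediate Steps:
A = -20 (A = -15 - 5 = -20)
t(W, b) = 2*W
t(A, 443) - 1*(-422123) = 2*(-20) - 1*(-422123) = -40 + 422123 = 422083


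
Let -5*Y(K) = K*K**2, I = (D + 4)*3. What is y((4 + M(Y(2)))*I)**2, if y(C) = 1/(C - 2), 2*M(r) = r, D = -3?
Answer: 25/1444 ≈ 0.017313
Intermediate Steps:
I = 3 (I = (-3 + 4)*3 = 1*3 = 3)
Y(K) = -K**3/5 (Y(K) = -K*K**2/5 = -K**3/5)
M(r) = r/2
y(C) = 1/(-2 + C)
y((4 + M(Y(2)))*I)**2 = (1/(-2 + (4 + (-1/5*2**3)/2)*3))**2 = (1/(-2 + (4 + (-1/5*8)/2)*3))**2 = (1/(-2 + (4 + (1/2)*(-8/5))*3))**2 = (1/(-2 + (4 - 4/5)*3))**2 = (1/(-2 + (16/5)*3))**2 = (1/(-2 + 48/5))**2 = (1/(38/5))**2 = (5/38)**2 = 25/1444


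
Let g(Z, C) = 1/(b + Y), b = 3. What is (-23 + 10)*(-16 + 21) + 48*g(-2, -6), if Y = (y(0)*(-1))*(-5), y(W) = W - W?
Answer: -49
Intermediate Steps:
y(W) = 0
Y = 0 (Y = (0*(-1))*(-5) = 0*(-5) = 0)
g(Z, C) = ⅓ (g(Z, C) = 1/(3 + 0) = 1/3 = ⅓)
(-23 + 10)*(-16 + 21) + 48*g(-2, -6) = (-23 + 10)*(-16 + 21) + 48*(⅓) = -13*5 + 16 = -65 + 16 = -49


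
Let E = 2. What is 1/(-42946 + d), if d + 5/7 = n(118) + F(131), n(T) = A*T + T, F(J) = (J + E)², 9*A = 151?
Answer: -63/1459076 ≈ -4.3178e-5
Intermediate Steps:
A = 151/9 (A = (⅑)*151 = 151/9 ≈ 16.778)
F(J) = (2 + J)² (F(J) = (J + 2)² = (2 + J)²)
n(T) = 160*T/9 (n(T) = 151*T/9 + T = 160*T/9)
d = 1246522/63 (d = -5/7 + ((160/9)*118 + (2 + 131)²) = -5/7 + (18880/9 + 133²) = -5/7 + (18880/9 + 17689) = -5/7 + 178081/9 = 1246522/63 ≈ 19786.)
1/(-42946 + d) = 1/(-42946 + 1246522/63) = 1/(-1459076/63) = -63/1459076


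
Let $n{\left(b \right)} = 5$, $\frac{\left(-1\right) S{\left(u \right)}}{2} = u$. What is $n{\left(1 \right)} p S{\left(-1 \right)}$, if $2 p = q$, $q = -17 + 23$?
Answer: $30$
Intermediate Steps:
$S{\left(u \right)} = - 2 u$
$q = 6$
$p = 3$ ($p = \frac{1}{2} \cdot 6 = 3$)
$n{\left(1 \right)} p S{\left(-1 \right)} = 5 \cdot 3 \left(\left(-2\right) \left(-1\right)\right) = 15 \cdot 2 = 30$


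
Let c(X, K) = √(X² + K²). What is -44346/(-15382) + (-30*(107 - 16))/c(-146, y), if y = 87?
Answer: 22173/7691 - 546*√28885/5777 ≈ -13.180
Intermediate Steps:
c(X, K) = √(K² + X²)
-44346/(-15382) + (-30*(107 - 16))/c(-146, y) = -44346/(-15382) + (-30*(107 - 16))/(√(87² + (-146)²)) = -44346*(-1/15382) + (-30*91)/(√(7569 + 21316)) = 22173/7691 - 2730*√28885/28885 = 22173/7691 - 546*√28885/5777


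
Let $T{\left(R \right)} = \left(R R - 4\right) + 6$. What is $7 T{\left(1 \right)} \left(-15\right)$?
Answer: $-315$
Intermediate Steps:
$T{\left(R \right)} = 2 + R^{2}$ ($T{\left(R \right)} = \left(R^{2} - 4\right) + 6 = \left(-4 + R^{2}\right) + 6 = 2 + R^{2}$)
$7 T{\left(1 \right)} \left(-15\right) = 7 \left(2 + 1^{2}\right) \left(-15\right) = 7 \left(2 + 1\right) \left(-15\right) = 7 \cdot 3 \left(-15\right) = 21 \left(-15\right) = -315$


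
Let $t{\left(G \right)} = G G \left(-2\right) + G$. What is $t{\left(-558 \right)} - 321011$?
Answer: $-944297$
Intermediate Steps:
$t{\left(G \right)} = G - 2 G^{2}$ ($t{\left(G \right)} = G^{2} \left(-2\right) + G = - 2 G^{2} + G = G - 2 G^{2}$)
$t{\left(-558 \right)} - 321011 = - 558 \left(1 - -1116\right) - 321011 = - 558 \left(1 + 1116\right) - 321011 = \left(-558\right) 1117 - 321011 = -623286 - 321011 = -944297$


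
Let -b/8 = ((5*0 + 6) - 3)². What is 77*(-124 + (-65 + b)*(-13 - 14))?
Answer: 275275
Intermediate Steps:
b = -72 (b = -8*((5*0 + 6) - 3)² = -8*((0 + 6) - 3)² = -8*(6 - 3)² = -8*3² = -8*9 = -72)
77*(-124 + (-65 + b)*(-13 - 14)) = 77*(-124 + (-65 - 72)*(-13 - 14)) = 77*(-124 - 137*(-27)) = 77*(-124 + 3699) = 77*3575 = 275275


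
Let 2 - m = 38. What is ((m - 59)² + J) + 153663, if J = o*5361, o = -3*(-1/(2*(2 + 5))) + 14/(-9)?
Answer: 6530893/42 ≈ 1.5550e+5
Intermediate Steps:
m = -36 (m = 2 - 1*38 = 2 - 38 = -36)
o = -169/126 (o = -3/((-2*7)) + 14*(-⅑) = -3/(-14) - 14/9 = -3*(-1/14) - 14/9 = 3/14 - 14/9 = -169/126 ≈ -1.3413)
J = -302003/42 (J = -169/126*5361 = -302003/42 ≈ -7190.5)
((m - 59)² + J) + 153663 = ((-36 - 59)² - 302003/42) + 153663 = ((-95)² - 302003/42) + 153663 = (9025 - 302003/42) + 153663 = 77047/42 + 153663 = 6530893/42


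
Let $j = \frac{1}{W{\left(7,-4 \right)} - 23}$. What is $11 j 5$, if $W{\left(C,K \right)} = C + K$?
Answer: $- \frac{11}{4} \approx -2.75$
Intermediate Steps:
$j = - \frac{1}{20}$ ($j = \frac{1}{\left(7 - 4\right) - 23} = \frac{1}{3 - 23} = \frac{1}{-20} = - \frac{1}{20} \approx -0.05$)
$11 j 5 = 11 \left(- \frac{1}{20}\right) 5 = \left(- \frac{11}{20}\right) 5 = - \frac{11}{4}$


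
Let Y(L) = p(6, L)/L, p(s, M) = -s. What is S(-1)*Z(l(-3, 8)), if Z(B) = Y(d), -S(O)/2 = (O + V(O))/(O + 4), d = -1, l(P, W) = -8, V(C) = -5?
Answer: 24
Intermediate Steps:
S(O) = -2*(-5 + O)/(4 + O) (S(O) = -2*(O - 5)/(O + 4) = -2*(-5 + O)/(4 + O))
Y(L) = -6/L (Y(L) = (-1*6)/L = -6/L)
Z(B) = 6 (Z(B) = -6/(-1) = -6*(-1) = 6)
S(-1)*Z(l(-3, 8)) = (2*(5 - 1*(-1))/(4 - 1))*6 = (2*(5 + 1)/3)*6 = (2*(1/3)*6)*6 = 4*6 = 24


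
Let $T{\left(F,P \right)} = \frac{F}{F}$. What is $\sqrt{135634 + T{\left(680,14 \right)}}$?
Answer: $\sqrt{135635} \approx 368.29$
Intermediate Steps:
$T{\left(F,P \right)} = 1$
$\sqrt{135634 + T{\left(680,14 \right)}} = \sqrt{135634 + 1} = \sqrt{135635}$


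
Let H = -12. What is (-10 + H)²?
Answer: 484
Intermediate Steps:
(-10 + H)² = (-10 - 12)² = (-22)² = 484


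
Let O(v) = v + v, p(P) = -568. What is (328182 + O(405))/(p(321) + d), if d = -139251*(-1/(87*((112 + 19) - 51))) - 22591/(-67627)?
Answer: -51617081402880/85924701941 ≈ -600.72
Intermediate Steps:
d = 3191453579/156894640 (d = -139251*(-1/(87*(131 - 51))) - 22591*(-1/67627) = -139251/((-87*80)) + 22591/67627 = -139251/(-6960) + 22591/67627 = -139251*(-1/6960) + 22591/67627 = 46417/2320 + 22591/67627 = 3191453579/156894640 ≈ 20.341)
O(v) = 2*v
(328182 + O(405))/(p(321) + d) = (328182 + 2*405)/(-568 + 3191453579/156894640) = (328182 + 810)/(-85924701941/156894640) = 328992*(-156894640/85924701941) = -51617081402880/85924701941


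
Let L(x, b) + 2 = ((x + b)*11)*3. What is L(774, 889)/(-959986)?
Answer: -54877/959986 ≈ -0.057164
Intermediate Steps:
L(x, b) = -2 + 33*b + 33*x (L(x, b) = -2 + ((x + b)*11)*3 = -2 + ((b + x)*11)*3 = -2 + (11*b + 11*x)*3 = -2 + (33*b + 33*x) = -2 + 33*b + 33*x)
L(774, 889)/(-959986) = (-2 + 33*889 + 33*774)/(-959986) = (-2 + 29337 + 25542)*(-1/959986) = 54877*(-1/959986) = -54877/959986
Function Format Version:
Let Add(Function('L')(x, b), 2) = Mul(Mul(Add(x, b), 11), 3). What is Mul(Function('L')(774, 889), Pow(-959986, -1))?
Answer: Rational(-54877, 959986) ≈ -0.057164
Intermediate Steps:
Function('L')(x, b) = Add(-2, Mul(33, b), Mul(33, x)) (Function('L')(x, b) = Add(-2, Mul(Mul(Add(x, b), 11), 3)) = Add(-2, Mul(Mul(Add(b, x), 11), 3)) = Add(-2, Mul(Add(Mul(11, b), Mul(11, x)), 3)) = Add(-2, Add(Mul(33, b), Mul(33, x))) = Add(-2, Mul(33, b), Mul(33, x)))
Mul(Function('L')(774, 889), Pow(-959986, -1)) = Mul(Add(-2, Mul(33, 889), Mul(33, 774)), Pow(-959986, -1)) = Mul(Add(-2, 29337, 25542), Rational(-1, 959986)) = Mul(54877, Rational(-1, 959986)) = Rational(-54877, 959986)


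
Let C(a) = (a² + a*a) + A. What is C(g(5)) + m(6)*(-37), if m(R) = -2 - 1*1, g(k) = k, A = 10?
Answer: 171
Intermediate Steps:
C(a) = 10 + 2*a² (C(a) = (a² + a*a) + 10 = (a² + a²) + 10 = 2*a² + 10 = 10 + 2*a²)
m(R) = -3 (m(R) = -2 - 1 = -3)
C(g(5)) + m(6)*(-37) = (10 + 2*5²) - 3*(-37) = (10 + 2*25) + 111 = (10 + 50) + 111 = 60 + 111 = 171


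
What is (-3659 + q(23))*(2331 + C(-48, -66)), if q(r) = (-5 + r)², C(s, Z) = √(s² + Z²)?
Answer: -7773885 - 20010*√185 ≈ -8.0460e+6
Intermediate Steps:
C(s, Z) = √(Z² + s²)
(-3659 + q(23))*(2331 + C(-48, -66)) = (-3659 + (-5 + 23)²)*(2331 + √((-66)² + (-48)²)) = (-3659 + 18²)*(2331 + √(4356 + 2304)) = (-3659 + 324)*(2331 + √6660) = -3335*(2331 + 6*√185) = -7773885 - 20010*√185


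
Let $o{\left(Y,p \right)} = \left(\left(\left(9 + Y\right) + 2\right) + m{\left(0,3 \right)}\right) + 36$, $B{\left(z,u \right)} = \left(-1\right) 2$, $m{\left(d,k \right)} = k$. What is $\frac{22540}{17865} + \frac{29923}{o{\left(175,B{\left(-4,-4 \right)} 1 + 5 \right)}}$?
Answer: $\frac{1332459}{9925} \approx 134.25$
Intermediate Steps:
$B{\left(z,u \right)} = -2$
$o{\left(Y,p \right)} = 50 + Y$ ($o{\left(Y,p \right)} = \left(\left(\left(9 + Y\right) + 2\right) + 3\right) + 36 = \left(\left(11 + Y\right) + 3\right) + 36 = \left(14 + Y\right) + 36 = 50 + Y$)
$\frac{22540}{17865} + \frac{29923}{o{\left(175,B{\left(-4,-4 \right)} 1 + 5 \right)}} = \frac{22540}{17865} + \frac{29923}{50 + 175} = 22540 \cdot \frac{1}{17865} + \frac{29923}{225} = \frac{4508}{3573} + 29923 \cdot \frac{1}{225} = \frac{4508}{3573} + \frac{29923}{225} = \frac{1332459}{9925}$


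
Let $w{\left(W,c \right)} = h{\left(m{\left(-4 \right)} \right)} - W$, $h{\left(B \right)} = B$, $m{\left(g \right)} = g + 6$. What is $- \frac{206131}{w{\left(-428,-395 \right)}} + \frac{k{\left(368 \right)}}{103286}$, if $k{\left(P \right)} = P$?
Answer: $- \frac{247561491}{516430} \approx -479.37$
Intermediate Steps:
$m{\left(g \right)} = 6 + g$
$w{\left(W,c \right)} = 2 - W$ ($w{\left(W,c \right)} = \left(6 - 4\right) - W = 2 - W$)
$- \frac{206131}{w{\left(-428,-395 \right)}} + \frac{k{\left(368 \right)}}{103286} = - \frac{206131}{2 - -428} + \frac{368}{103286} = - \frac{206131}{2 + 428} + 368 \cdot \frac{1}{103286} = - \frac{206131}{430} + \frac{184}{51643} = - \frac{247561491}{516430}$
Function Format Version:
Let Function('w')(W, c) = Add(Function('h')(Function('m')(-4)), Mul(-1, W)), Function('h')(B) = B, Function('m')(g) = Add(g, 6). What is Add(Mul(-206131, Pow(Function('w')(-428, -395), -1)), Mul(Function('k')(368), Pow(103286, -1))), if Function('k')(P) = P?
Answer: Rational(-247561491, 516430) ≈ -479.37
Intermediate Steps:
Function('m')(g) = Add(6, g)
Function('w')(W, c) = Add(2, Mul(-1, W)) (Function('w')(W, c) = Add(Add(6, -4), Mul(-1, W)) = Add(2, Mul(-1, W)))
Add(Mul(-206131, Pow(Function('w')(-428, -395), -1)), Mul(Function('k')(368), Pow(103286, -1))) = Add(Mul(-206131, Pow(Add(2, Mul(-1, -428)), -1)), Mul(368, Pow(103286, -1))) = Add(Mul(-206131, Pow(Add(2, 428), -1)), Mul(368, Rational(1, 103286))) = Add(Mul(-206131, Pow(430, -1)), Rational(184, 51643)) = Add(Mul(-206131, Rational(1, 430)), Rational(184, 51643)) = Add(Rational(-206131, 430), Rational(184, 51643)) = Rational(-247561491, 516430)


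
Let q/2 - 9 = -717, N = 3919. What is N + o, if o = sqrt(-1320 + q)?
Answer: 3919 + 12*I*sqrt(19) ≈ 3919.0 + 52.307*I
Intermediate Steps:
q = -1416 (q = 18 + 2*(-717) = 18 - 1434 = -1416)
o = 12*I*sqrt(19) (o = sqrt(-1320 - 1416) = sqrt(-2736) = 12*I*sqrt(19) ≈ 52.307*I)
N + o = 3919 + 12*I*sqrt(19)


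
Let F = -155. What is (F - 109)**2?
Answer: 69696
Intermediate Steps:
(F - 109)**2 = (-155 - 109)**2 = (-264)**2 = 69696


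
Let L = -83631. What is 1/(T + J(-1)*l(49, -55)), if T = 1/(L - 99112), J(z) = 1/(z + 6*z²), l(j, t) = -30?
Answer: -182743/1096459 ≈ -0.16667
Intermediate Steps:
T = -1/182743 (T = 1/(-83631 - 99112) = 1/(-182743) = -1/182743 ≈ -5.4722e-6)
1/(T + J(-1)*l(49, -55)) = 1/(-1/182743 + (1/((-1)*(1 + 6*(-1))))*(-30)) = 1/(-1/182743 - 1/(1 - 6)*(-30)) = 1/(-1/182743 - 1/(-5)*(-30)) = 1/(-1/182743 - 1*(-⅕)*(-30)) = 1/(-1/182743 + (⅕)*(-30)) = 1/(-1/182743 - 6) = 1/(-1096459/182743) = -182743/1096459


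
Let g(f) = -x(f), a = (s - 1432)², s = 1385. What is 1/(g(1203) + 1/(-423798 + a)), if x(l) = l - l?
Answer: -421589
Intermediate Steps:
x(l) = 0
a = 2209 (a = (1385 - 1432)² = (-47)² = 2209)
g(f) = 0 (g(f) = -1*0 = 0)
1/(g(1203) + 1/(-423798 + a)) = 1/(0 + 1/(-423798 + 2209)) = 1/(0 + 1/(-421589)) = 1/(0 - 1/421589) = 1/(-1/421589) = -421589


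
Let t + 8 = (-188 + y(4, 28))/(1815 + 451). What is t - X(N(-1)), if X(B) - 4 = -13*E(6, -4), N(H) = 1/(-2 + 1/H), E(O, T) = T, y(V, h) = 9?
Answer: -145203/2266 ≈ -64.079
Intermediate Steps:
X(B) = 56 (X(B) = 4 - 13*(-4) = 4 + 52 = 56)
t = -18307/2266 (t = -8 + (-188 + 9)/(1815 + 451) = -8 - 179/2266 = -18307/2266 ≈ -8.0790)
t - X(N(-1)) = -18307/2266 - 1*56 = -18307/2266 - 56 = -145203/2266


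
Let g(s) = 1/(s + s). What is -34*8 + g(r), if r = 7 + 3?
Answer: -5439/20 ≈ -271.95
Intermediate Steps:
r = 10
g(s) = 1/(2*s)
-34*8 + g(r) = -34*8 + (1/2)/10 = -272 + (1/2)*(1/10) = -272 + 1/20 = -5439/20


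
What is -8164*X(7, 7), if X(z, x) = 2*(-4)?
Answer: 65312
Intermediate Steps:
X(z, x) = -8
-8164*X(7, 7) = -8164*(-8) = 65312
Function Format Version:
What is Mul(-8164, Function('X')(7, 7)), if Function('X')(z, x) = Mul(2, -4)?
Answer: 65312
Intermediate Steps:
Function('X')(z, x) = -8
Mul(-8164, Function('X')(7, 7)) = Mul(-8164, -8) = 65312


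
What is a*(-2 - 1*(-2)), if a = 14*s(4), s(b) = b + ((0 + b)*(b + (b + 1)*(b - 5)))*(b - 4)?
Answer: 0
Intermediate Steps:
s(b) = b + b*(-4 + b)*(b + (1 + b)*(-5 + b)) (s(b) = b + (b*(b + (1 + b)*(-5 + b)))*(-4 + b) = b + b*(-4 + b)*(b + (1 + b)*(-5 + b)))
a = 56 (a = 14*(4*(21 + 4³ - 7*4² + 7*4)) = 14*(4*(21 + 64 - 7*16 + 28)) = 14*(4*(21 + 64 - 112 + 28)) = 14*(4*1) = 14*4 = 56)
a*(-2 - 1*(-2)) = 56*(-2 - 1*(-2)) = 56*(-2 + 2) = 56*0 = 0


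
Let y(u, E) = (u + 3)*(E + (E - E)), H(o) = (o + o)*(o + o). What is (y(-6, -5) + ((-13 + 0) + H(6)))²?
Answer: 21316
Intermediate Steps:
H(o) = 4*o² (H(o) = (2*o)*(2*o) = 4*o²)
y(u, E) = E*(3 + u) (y(u, E) = (3 + u)*(E + 0) = (3 + u)*E = E*(3 + u))
(y(-6, -5) + ((-13 + 0) + H(6)))² = (-5*(3 - 6) + ((-13 + 0) + 4*6²))² = (-5*(-3) + (-13 + 4*36))² = (15 + (-13 + 144))² = (15 + 131)² = 146² = 21316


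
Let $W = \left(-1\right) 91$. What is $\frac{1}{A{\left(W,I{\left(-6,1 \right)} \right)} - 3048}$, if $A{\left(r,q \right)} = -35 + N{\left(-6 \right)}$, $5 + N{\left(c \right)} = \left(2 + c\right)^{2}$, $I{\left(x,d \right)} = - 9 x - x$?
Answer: $- \frac{1}{3072} \approx -0.00032552$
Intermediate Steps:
$W = -91$
$I{\left(x,d \right)} = - 10 x$
$N{\left(c \right)} = -5 + \left(2 + c\right)^{2}$
$A{\left(r,q \right)} = -24$ ($A{\left(r,q \right)} = -35 - \left(5 - \left(2 - 6\right)^{2}\right) = -35 - \left(5 - \left(-4\right)^{2}\right) = -35 + \left(-5 + 16\right) = -35 + 11 = -24$)
$\frac{1}{A{\left(W,I{\left(-6,1 \right)} \right)} - 3048} = \frac{1}{-24 - 3048} = \frac{1}{-3072} = - \frac{1}{3072}$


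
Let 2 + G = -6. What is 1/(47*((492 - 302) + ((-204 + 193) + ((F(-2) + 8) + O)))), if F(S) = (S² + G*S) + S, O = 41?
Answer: 1/11562 ≈ 8.6490e-5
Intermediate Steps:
G = -8 (G = -2 - 6 = -8)
F(S) = S² - 7*S (F(S) = (S² - 8*S) + S = S² - 7*S)
1/(47*((492 - 302) + ((-204 + 193) + ((F(-2) + 8) + O)))) = 1/(47*((492 - 302) + ((-204 + 193) + ((-2*(-7 - 2) + 8) + 41)))) = 1/(47*(190 + (-11 + ((-2*(-9) + 8) + 41)))) = 1/(47*(190 + (-11 + ((18 + 8) + 41)))) = 1/(47*(190 + (-11 + (26 + 41)))) = 1/(47*(190 + (-11 + 67))) = 1/(47*(190 + 56)) = 1/(47*246) = 1/11562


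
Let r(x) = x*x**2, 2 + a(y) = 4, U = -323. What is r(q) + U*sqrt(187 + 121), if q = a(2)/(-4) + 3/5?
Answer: 1/1000 - 646*sqrt(77) ≈ -5668.6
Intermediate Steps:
a(y) = 2 (a(y) = -2 + 4 = 2)
q = 1/10 (q = 2/(-4) + 3/5 = 2*(-1/4) + 3*(1/5) = -1/2 + 3/5 = 1/10 ≈ 0.10000)
r(x) = x**3
r(q) + U*sqrt(187 + 121) = (1/10)**3 - 323*sqrt(187 + 121) = 1/1000 - 646*sqrt(77)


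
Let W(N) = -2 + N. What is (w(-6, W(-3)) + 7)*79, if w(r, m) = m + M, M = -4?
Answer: -158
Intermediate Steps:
w(r, m) = -4 + m (w(r, m) = m - 4 = -4 + m)
(w(-6, W(-3)) + 7)*79 = ((-4 + (-2 - 3)) + 7)*79 = ((-4 - 5) + 7)*79 = (-9 + 7)*79 = -2*79 = -158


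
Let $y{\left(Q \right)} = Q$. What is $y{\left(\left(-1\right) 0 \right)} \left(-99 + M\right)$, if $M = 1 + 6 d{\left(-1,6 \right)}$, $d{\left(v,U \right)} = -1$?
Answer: $0$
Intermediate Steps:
$M = -5$ ($M = 1 + 6 \left(-1\right) = 1 - 6 = -5$)
$y{\left(\left(-1\right) 0 \right)} \left(-99 + M\right) = \left(-1\right) 0 \left(-99 - 5\right) = 0 \left(-104\right) = 0$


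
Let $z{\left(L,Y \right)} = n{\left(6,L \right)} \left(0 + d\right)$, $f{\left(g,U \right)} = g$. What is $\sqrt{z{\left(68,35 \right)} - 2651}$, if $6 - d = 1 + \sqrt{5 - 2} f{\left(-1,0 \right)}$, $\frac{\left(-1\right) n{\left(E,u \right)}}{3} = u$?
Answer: $\sqrt{-3671 - 204 \sqrt{3}} \approx 63.438 i$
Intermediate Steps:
$n{\left(E,u \right)} = - 3 u$
$d = 5 + \sqrt{3}$ ($d = 6 - \left(1 + \sqrt{5 - 2} \left(-1\right)\right) = 6 - \left(1 + \sqrt{3} \left(-1\right)\right) = 6 - \left(1 - \sqrt{3}\right) = 5 + \sqrt{3} \approx 6.732$)
$z{\left(L,Y \right)} = - 3 L \left(5 + \sqrt{3}\right)$ ($z{\left(L,Y \right)} = - 3 L \left(0 + \left(5 + \sqrt{3}\right)\right) = - 3 L \left(5 + \sqrt{3}\right)$)
$\sqrt{z{\left(68,35 \right)} - 2651} = \sqrt{\left(-3\right) 68 \left(5 + \sqrt{3}\right) - 2651} = \sqrt{\left(-1020 - 204 \sqrt{3}\right) - 2651} = \sqrt{-3671 - 204 \sqrt{3}}$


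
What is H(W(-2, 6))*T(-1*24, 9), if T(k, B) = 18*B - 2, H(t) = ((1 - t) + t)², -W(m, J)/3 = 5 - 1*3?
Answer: 160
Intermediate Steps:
W(m, J) = -6 (W(m, J) = -3*(5 - 1*3) = -3*(5 - 3) = -3*2 = -6)
H(t) = 1 (H(t) = 1² = 1)
T(k, B) = -2 + 18*B
H(W(-2, 6))*T(-1*24, 9) = 1*(-2 + 18*9) = 1*(-2 + 162) = 1*160 = 160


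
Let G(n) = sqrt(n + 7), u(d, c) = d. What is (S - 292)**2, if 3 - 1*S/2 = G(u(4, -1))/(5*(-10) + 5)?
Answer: 165636944/2025 - 1144*sqrt(11)/45 ≈ 81712.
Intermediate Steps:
G(n) = sqrt(7 + n)
S = 6 + 2*sqrt(11)/45 (S = 6 - 2*sqrt(7 + 4)/(5*(-10) + 5) = 6 - 2*sqrt(11)/(-50 + 5) = 6 - 2*sqrt(11)/(-45) = 6 - 2*sqrt(11)*(-1)/45 = 6 - (-2)*sqrt(11)/45 = 6 + 2*sqrt(11)/45 ≈ 6.1474)
(S - 292)**2 = ((6 + 2*sqrt(11)/45) - 292)**2 = (-286 + 2*sqrt(11)/45)**2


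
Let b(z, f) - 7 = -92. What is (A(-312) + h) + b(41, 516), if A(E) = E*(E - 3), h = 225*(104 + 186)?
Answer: 163445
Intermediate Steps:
b(z, f) = -85 (b(z, f) = 7 - 92 = -85)
h = 65250 (h = 225*290 = 65250)
A(E) = E*(-3 + E)
(A(-312) + h) + b(41, 516) = (-312*(-3 - 312) + 65250) - 85 = (-312*(-315) + 65250) - 85 = (98280 + 65250) - 85 = 163530 - 85 = 163445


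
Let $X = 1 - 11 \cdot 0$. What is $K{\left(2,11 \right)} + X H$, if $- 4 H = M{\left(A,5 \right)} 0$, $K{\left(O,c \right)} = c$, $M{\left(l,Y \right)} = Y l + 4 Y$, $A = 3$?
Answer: $11$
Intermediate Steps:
$M{\left(l,Y \right)} = 4 Y + Y l$
$X = 1$ ($X = 1 - 0 = 1 + 0 = 1$)
$H = 0$ ($H = - \frac{5 \left(4 + 3\right) 0}{4} = - \frac{5 \cdot 7 \cdot 0}{4} = - \frac{35 \cdot 0}{4} = \left(- \frac{1}{4}\right) 0 = 0$)
$K{\left(2,11 \right)} + X H = 11 + 1 \cdot 0 = 11 + 0 = 11$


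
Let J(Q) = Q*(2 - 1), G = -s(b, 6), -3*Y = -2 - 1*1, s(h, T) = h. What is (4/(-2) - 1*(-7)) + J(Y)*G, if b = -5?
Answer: 10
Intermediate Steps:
Y = 1 (Y = -(-2 - 1*1)/3 = -(-2 - 1)/3 = -⅓*(-3) = 1)
G = 5 (G = -1*(-5) = 5)
J(Q) = Q (J(Q) = Q*1 = Q)
(4/(-2) - 1*(-7)) + J(Y)*G = (4/(-2) - 1*(-7)) + 1*5 = (4*(-½) + 7) + 5 = (-2 + 7) + 5 = 5 + 5 = 10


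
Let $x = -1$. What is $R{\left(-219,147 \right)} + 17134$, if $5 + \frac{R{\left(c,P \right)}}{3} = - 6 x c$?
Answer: $13177$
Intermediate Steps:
$R{\left(c,P \right)} = -15 + 18 c$ ($R{\left(c,P \right)} = -15 + 3 \left(-6\right) \left(-1\right) c = -15 + 3 \cdot 6 c = -15 + 18 c$)
$R{\left(-219,147 \right)} + 17134 = \left(-15 + 18 \left(-219\right)\right) + 17134 = \left(-15 - 3942\right) + 17134 = -3957 + 17134 = 13177$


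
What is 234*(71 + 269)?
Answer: 79560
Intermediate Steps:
234*(71 + 269) = 234*340 = 79560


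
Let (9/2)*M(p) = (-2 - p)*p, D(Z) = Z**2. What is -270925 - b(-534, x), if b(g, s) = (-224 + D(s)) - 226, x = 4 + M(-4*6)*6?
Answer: -760475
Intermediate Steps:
M(p) = 2*p*(-2 - p)/9 (M(p) = 2*((-2 - p)*p)/9 = 2*(p*(-2 - p))/9 = 2*p*(-2 - p)/9)
x = -700 (x = 4 - 2*(-4*6)*(2 - 4*6)/9*6 = 4 - 2/9*(-24)*(2 - 24)*6 = 4 - 2/9*(-24)*(-22)*6 = 4 - 352/3*6 = 4 - 704 = -700)
b(g, s) = -450 + s**2 (b(g, s) = (-224 + s**2) - 226 = -450 + s**2)
-270925 - b(-534, x) = -270925 - (-450 + (-700)**2) = -270925 - (-450 + 490000) = -270925 - 1*489550 = -270925 - 489550 = -760475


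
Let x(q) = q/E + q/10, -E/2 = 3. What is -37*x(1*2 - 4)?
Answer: -74/15 ≈ -4.9333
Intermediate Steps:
E = -6 (E = -2*3 = -6)
x(q) = -q/15 (x(q) = q/(-6) + q/10 = q*(-⅙) + q*(⅒) = -q/6 + q/10 = -q/15)
-37*x(1*2 - 4) = -(-37)*(1*2 - 4)/15 = -(-37)*(2 - 4)/15 = -(-37)*(-2)/15 = -37*2/15 = -74/15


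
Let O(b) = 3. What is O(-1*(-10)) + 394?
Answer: 397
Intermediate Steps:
O(-1*(-10)) + 394 = 3 + 394 = 397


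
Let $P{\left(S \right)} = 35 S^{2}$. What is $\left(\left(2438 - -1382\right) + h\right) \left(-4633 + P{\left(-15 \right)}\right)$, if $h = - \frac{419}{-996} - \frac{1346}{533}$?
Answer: $\frac{3285440321491}{265434} \approx 1.2378 \cdot 10^{7}$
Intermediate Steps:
$h = - \frac{1117289}{530868}$ ($h = \left(-419\right) \left(- \frac{1}{996}\right) - \frac{1346}{533} = \frac{419}{996} - \frac{1346}{533} = - \frac{1117289}{530868} \approx -2.1046$)
$\left(\left(2438 - -1382\right) + h\right) \left(-4633 + P{\left(-15 \right)}\right) = \left(\left(2438 - -1382\right) - \frac{1117289}{530868}\right) \left(-4633 + 35 \left(-15\right)^{2}\right) = \left(\left(2438 + 1382\right) - \frac{1117289}{530868}\right) \left(-4633 + 35 \cdot 225\right) = \left(3820 - \frac{1117289}{530868}\right) \left(-4633 + 7875\right) = \frac{2026798471}{530868} \cdot 3242 = \frac{3285440321491}{265434}$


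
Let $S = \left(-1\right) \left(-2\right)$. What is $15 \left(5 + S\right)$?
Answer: $105$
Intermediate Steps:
$S = 2$
$15 \left(5 + S\right) = 15 \left(5 + 2\right) = 15 \cdot 7 = 105$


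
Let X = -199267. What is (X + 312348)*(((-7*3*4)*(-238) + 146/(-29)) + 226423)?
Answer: 808064274009/29 ≈ 2.7864e+10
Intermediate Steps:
(X + 312348)*(((-7*3*4)*(-238) + 146/(-29)) + 226423) = (-199267 + 312348)*(((-7*3*4)*(-238) + 146/(-29)) + 226423) = 113081*((-21*4*(-238) + 146*(-1/29)) + 226423) = 113081*((-84*(-238) - 146/29) + 226423) = 113081*((19992 - 146/29) + 226423) = 113081*(579622/29 + 226423) = 113081*(7145889/29) = 808064274009/29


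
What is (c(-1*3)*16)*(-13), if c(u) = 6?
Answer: -1248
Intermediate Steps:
(c(-1*3)*16)*(-13) = (6*16)*(-13) = 96*(-13) = -1248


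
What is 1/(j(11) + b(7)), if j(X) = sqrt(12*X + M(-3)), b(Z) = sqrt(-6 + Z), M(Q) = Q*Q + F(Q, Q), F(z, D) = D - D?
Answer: -1/140 + sqrt(141)/140 ≈ 0.077674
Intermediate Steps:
F(z, D) = 0
M(Q) = Q**2 (M(Q) = Q*Q + 0 = Q**2 + 0 = Q**2)
j(X) = sqrt(9 + 12*X) (j(X) = sqrt(12*X + (-3)**2) = sqrt(12*X + 9) = sqrt(9 + 12*X))
1/(j(11) + b(7)) = 1/(sqrt(9 + 12*11) + sqrt(-6 + 7)) = 1/(sqrt(9 + 132) + sqrt(1)) = 1/(sqrt(141) + 1) = 1/(1 + sqrt(141))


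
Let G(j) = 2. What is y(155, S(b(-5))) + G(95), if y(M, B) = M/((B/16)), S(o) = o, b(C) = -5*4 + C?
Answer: -486/5 ≈ -97.200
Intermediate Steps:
b(C) = -20 + C
y(M, B) = 16*M/B (y(M, B) = M/((B/16)) = M*(16/B) = 16*M/B)
y(155, S(b(-5))) + G(95) = 16*155/(-20 - 5) + 2 = 16*155/(-25) + 2 = 16*155*(-1/25) + 2 = -496/5 + 2 = -486/5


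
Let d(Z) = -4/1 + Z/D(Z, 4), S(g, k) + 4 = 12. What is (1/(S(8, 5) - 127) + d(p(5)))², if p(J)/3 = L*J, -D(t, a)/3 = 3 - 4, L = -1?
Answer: 1149184/14161 ≈ 81.151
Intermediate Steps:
S(g, k) = 8 (S(g, k) = -4 + 12 = 8)
D(t, a) = 3 (D(t, a) = -3*(3 - 4) = -3*(-1) = 3)
p(J) = -3*J (p(J) = 3*(-J) = -3*J)
d(Z) = -4 + Z/3 (d(Z) = -4/1 + Z/3 = -4*1 + Z*(⅓) = -4 + Z/3)
(1/(S(8, 5) - 127) + d(p(5)))² = (1/(8 - 127) + (-4 + (-3*5)/3))² = (1/(-119) + (-4 + (⅓)*(-15)))² = (-1/119 + (-4 - 5))² = (-1/119 - 9)² = (-1072/119)² = 1149184/14161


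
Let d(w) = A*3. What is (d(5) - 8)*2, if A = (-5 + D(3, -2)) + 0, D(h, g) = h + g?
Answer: -40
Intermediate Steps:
D(h, g) = g + h
A = -4 (A = (-5 + (-2 + 3)) + 0 = (-5 + 1) + 0 = -4 + 0 = -4)
d(w) = -12 (d(w) = -4*3 = -12)
(d(5) - 8)*2 = (-12 - 8)*2 = -20*2 = -40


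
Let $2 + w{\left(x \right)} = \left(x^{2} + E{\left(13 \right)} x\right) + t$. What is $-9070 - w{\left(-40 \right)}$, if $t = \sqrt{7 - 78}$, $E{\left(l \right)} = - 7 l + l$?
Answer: $-13788 - i \sqrt{71} \approx -13788.0 - 8.4261 i$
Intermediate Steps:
$E{\left(l \right)} = - 6 l$
$t = i \sqrt{71}$ ($t = \sqrt{-71} = i \sqrt{71} \approx 8.4261 i$)
$w{\left(x \right)} = -2 + x^{2} - 78 x + i \sqrt{71}$ ($w{\left(x \right)} = -2 + \left(\left(x^{2} + \left(-6\right) 13 x\right) + i \sqrt{71}\right) = -2 + \left(\left(x^{2} - 78 x\right) + i \sqrt{71}\right) = -2 + \left(x^{2} - 78 x + i \sqrt{71}\right) = -2 + x^{2} - 78 x + i \sqrt{71}$)
$-9070 - w{\left(-40 \right)} = -9070 - \left(-2 + \left(-40\right)^{2} - -3120 + i \sqrt{71}\right) = -9070 - \left(-2 + 1600 + 3120 + i \sqrt{71}\right) = -9070 - \left(4718 + i \sqrt{71}\right) = -13788 - i \sqrt{71}$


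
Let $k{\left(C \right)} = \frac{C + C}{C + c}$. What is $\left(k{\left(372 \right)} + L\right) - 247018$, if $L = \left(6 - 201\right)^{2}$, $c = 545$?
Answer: $- \frac{191645837}{917} \approx -2.0899 \cdot 10^{5}$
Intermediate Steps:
$k{\left(C \right)} = \frac{2 C}{545 + C}$ ($k{\left(C \right)} = \frac{C + C}{C + 545} = \frac{2 C}{545 + C}$)
$L = 38025$ ($L = \left(-195\right)^{2} = 38025$)
$\left(k{\left(372 \right)} + L\right) - 247018 = \left(2 \cdot 372 \frac{1}{545 + 372} + 38025\right) - 247018 = \left(2 \cdot 372 \cdot \frac{1}{917} + 38025\right) - 247018 = \left(\frac{744}{917} + 38025\right) - 247018 = \frac{34869669}{917} - 247018 = - \frac{191645837}{917}$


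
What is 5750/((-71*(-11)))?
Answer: 5750/781 ≈ 7.3624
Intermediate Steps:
5750/((-71*(-11))) = 5750/781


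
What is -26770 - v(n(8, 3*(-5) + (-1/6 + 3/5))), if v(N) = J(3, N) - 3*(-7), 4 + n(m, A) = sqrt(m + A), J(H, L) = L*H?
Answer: -26779 - I*sqrt(5910)/10 ≈ -26779.0 - 7.6877*I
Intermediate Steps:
J(H, L) = H*L
n(m, A) = -4 + sqrt(A + m) (n(m, A) = -4 + sqrt(m + A) = -4 + sqrt(A + m))
v(N) = 21 + 3*N (v(N) = 3*N - 3*(-7) = 3*N + 21 = 21 + 3*N)
-26770 - v(n(8, 3*(-5) + (-1/6 + 3/5))) = -26770 - (21 + 3*(-4 + sqrt((3*(-5) + (-1/6 + 3/5)) + 8))) = -26770 - (21 + 3*(-4 + sqrt((-15 + (-1*1/6 + 3*(1/5))) + 8))) = -26770 - (21 + 3*(-4 + sqrt((-15 + (-1/6 + 3/5)) + 8))) = -26770 - (21 + 3*(-4 + sqrt((-15 + 13/30) + 8))) = -26770 - (21 + 3*(-4 + sqrt(-437/30 + 8))) = -26770 - (21 + 3*(-4 + sqrt(-197/30))) = -26770 - (21 + 3*(-4 + I*sqrt(5910)/30)) = -26770 - (21 + (-12 + I*sqrt(5910)/10)) = -26770 - (9 + I*sqrt(5910)/10) = -26770 + (-9 - I*sqrt(5910)/10) = -26779 - I*sqrt(5910)/10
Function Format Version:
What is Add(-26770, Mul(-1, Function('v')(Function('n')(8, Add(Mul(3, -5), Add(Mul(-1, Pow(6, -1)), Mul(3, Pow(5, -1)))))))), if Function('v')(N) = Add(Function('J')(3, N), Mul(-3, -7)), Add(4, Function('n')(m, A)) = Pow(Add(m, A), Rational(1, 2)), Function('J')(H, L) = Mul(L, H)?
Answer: Add(-26779, Mul(Rational(-1, 10), I, Pow(5910, Rational(1, 2)))) ≈ Add(-26779., Mul(-7.6877, I))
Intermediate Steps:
Function('J')(H, L) = Mul(H, L)
Function('n')(m, A) = Add(-4, Pow(Add(A, m), Rational(1, 2))) (Function('n')(m, A) = Add(-4, Pow(Add(m, A), Rational(1, 2))) = Add(-4, Pow(Add(A, m), Rational(1, 2))))
Function('v')(N) = Add(21, Mul(3, N)) (Function('v')(N) = Add(Mul(3, N), Mul(-3, -7)) = Add(Mul(3, N), 21) = Add(21, Mul(3, N)))
Add(-26770, Mul(-1, Function('v')(Function('n')(8, Add(Mul(3, -5), Add(Mul(-1, Pow(6, -1)), Mul(3, Pow(5, -1)))))))) = Add(-26770, Mul(-1, Add(21, Mul(3, Add(-4, Pow(Add(Add(Mul(3, -5), Add(Mul(-1, Pow(6, -1)), Mul(3, Pow(5, -1)))), 8), Rational(1, 2))))))) = Add(-26770, Mul(-1, Add(21, Mul(3, Add(-4, Pow(Add(Add(-15, Add(Mul(-1, Rational(1, 6)), Mul(3, Rational(1, 5)))), 8), Rational(1, 2))))))) = Add(-26770, Mul(-1, Add(21, Mul(3, Add(-4, Pow(Add(Add(-15, Add(Rational(-1, 6), Rational(3, 5))), 8), Rational(1, 2))))))) = Add(-26770, Mul(-1, Add(21, Mul(3, Add(-4, Pow(Add(Add(-15, Rational(13, 30)), 8), Rational(1, 2))))))) = Add(-26770, Mul(-1, Add(21, Mul(3, Add(-4, Pow(Add(Rational(-437, 30), 8), Rational(1, 2))))))) = Add(-26770, Mul(-1, Add(21, Mul(3, Add(-4, Pow(Rational(-197, 30), Rational(1, 2))))))) = Add(-26770, Mul(-1, Add(21, Mul(3, Add(-4, Mul(Rational(1, 30), I, Pow(5910, Rational(1, 2)))))))) = Add(-26770, Mul(-1, Add(21, Add(-12, Mul(Rational(1, 10), I, Pow(5910, Rational(1, 2))))))) = Add(-26770, Mul(-1, Add(9, Mul(Rational(1, 10), I, Pow(5910, Rational(1, 2)))))) = Add(-26770, Add(-9, Mul(Rational(-1, 10), I, Pow(5910, Rational(1, 2))))) = Add(-26779, Mul(Rational(-1, 10), I, Pow(5910, Rational(1, 2))))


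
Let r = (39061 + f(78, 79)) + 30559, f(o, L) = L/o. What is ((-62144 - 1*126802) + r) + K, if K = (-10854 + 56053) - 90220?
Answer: -12818987/78 ≈ -1.6435e+5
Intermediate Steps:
K = -45021 (K = 45199 - 90220 = -45021)
r = 5430439/78 (r = (39061 + 79/78) + 30559 = 3046837/78 + 30559 = 5430439/78 ≈ 69621.)
((-62144 - 1*126802) + r) + K = ((-62144 - 1*126802) + 5430439/78) - 45021 = ((-62144 - 126802) + 5430439/78) - 45021 = (-188946 + 5430439/78) - 45021 = -9307349/78 - 45021 = -12818987/78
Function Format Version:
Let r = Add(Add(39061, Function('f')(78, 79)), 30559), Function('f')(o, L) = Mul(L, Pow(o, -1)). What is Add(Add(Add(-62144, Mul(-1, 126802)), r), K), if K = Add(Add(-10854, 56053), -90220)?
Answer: Rational(-12818987, 78) ≈ -1.6435e+5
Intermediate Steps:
K = -45021 (K = Add(45199, -90220) = -45021)
r = Rational(5430439, 78) (r = Add(Add(39061, Mul(79, Pow(78, -1))), 30559) = Add(Add(39061, Mul(79, Rational(1, 78))), 30559) = Add(Add(39061, Rational(79, 78)), 30559) = Add(Rational(3046837, 78), 30559) = Rational(5430439, 78) ≈ 69621.)
Add(Add(Add(-62144, Mul(-1, 126802)), r), K) = Add(Add(Add(-62144, Mul(-1, 126802)), Rational(5430439, 78)), -45021) = Add(Add(Add(-62144, -126802), Rational(5430439, 78)), -45021) = Add(Add(-188946, Rational(5430439, 78)), -45021) = Add(Rational(-9307349, 78), -45021) = Rational(-12818987, 78)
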